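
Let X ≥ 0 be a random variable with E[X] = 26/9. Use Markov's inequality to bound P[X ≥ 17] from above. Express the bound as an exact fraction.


μ = E[X] = 26/9, a = 17.
Markov: P[X ≥ 17] ≤ μ/a = (26/9)/17 = 26/153.
Numerically: ≈ 0.16993.
(Since a = 17 > μ = 2.88889, the bound 26/153 is < 1 and informative.)

P[X ≥ 17] ≤ 26/153 ≈ 0.16993.


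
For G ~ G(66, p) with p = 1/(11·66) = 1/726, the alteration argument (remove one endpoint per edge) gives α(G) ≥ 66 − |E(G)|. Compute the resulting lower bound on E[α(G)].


E[|E(G)|] = C(66, 2)·p = 2145 · (1/726) = 65/22.
E[α(G)] ≥ n − E[|E(G)|] = 66 − 65/22 = 1387/22.
Numerically: ≈ 63.045.
(This is only a lower bound; the true E[α(G)] may be larger.)

E[α(G)] ≥ 1387/22 ≈ 63.045.


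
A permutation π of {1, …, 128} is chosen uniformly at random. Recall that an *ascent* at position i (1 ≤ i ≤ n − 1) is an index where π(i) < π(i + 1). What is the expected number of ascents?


Write X = Σ X_I over i = 1, …, 127, with X_I the indicator of one ascent.
There are 127 indicators.
For each fixed i, the pair (π(i), π(i+1)) is a uniformly random ordered pair of distinct values from {1, …, 128}; by symmetry P[π(i) < π(i+1)] = 1/2.
By linearity: E[X] = 127 · (1/2) = (128 − 1) · (1/2) = 127/2 ≈ 63.500.

E[X] = 127/2 = 63.500.


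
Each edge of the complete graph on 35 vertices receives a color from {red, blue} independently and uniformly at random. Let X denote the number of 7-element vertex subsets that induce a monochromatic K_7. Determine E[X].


Let X = Σ_S X_S over the C(35, 7) = 6724520 subsets S of size 7, where X_S = 1 if the K_7 on S is monochromatic.
For a fixed S, the K_7 on S has C(7, 2) = 21 edges. P[all 21 edges red] = (1/2)^21, and likewise for blue, so P[monochromatic] = 2·(1/2)^21 = 2^{1 − 21} = 1/1048576.
Summing: E[X] = C(35, 7) · 2^{1 − 21} = 6724520 · 1/1048576 = 840565/131072.
Numerically: E[X] ≈ 6.413.

E[X] = C(35,7)·2^(1−C(7,2)) = 840565/131072 ≈ 6.413.


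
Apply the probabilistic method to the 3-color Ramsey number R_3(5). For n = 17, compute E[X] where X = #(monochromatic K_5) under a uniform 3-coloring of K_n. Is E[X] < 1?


E[X] = C(17, 5) · 3^{1 − 10} = 6188 · 3^{−9} = 6188/19683.
As a reduced fraction: E[X] = 6188/19683 ≈ 0.3143830.
Is E[X] < 1? YES.
Since E[X] < 1, there exists a 3-coloring of K_{17} with no monochromatic K_5; hence R_3(5) > 17.

E[X] = 6188/19683 ≈ 0.3143830; E[X] < 1, so R_3(5) > 17.


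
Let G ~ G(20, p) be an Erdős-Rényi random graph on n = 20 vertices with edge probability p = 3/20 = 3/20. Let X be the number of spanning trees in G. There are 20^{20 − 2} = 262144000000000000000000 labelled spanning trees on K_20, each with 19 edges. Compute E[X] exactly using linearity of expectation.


K_20 has 20^{20 − 2} = 262144000000000000000000 labelled spanning trees.
For each such spanning tree H, let X_H = 1 if all 19 edges of H are present in G. Then P[X_H = 1] = p^{19} = (3/20)^{19} = 1162261467/5242880000000000000000000.
By linearity of expectation: E[X] = Σ_H E[X_H] = 262144000000000000000000 · p^{19} = 262144000000000000000000 · 1162261467/5242880000000000000000000 = 1162261467/20.
Numerically: E[X] ≈ 5.811e+07.

E[X] = 262144000000000000000000 · (3/20)^{19} = 1162261467/20 ≈ 5.811e+07.


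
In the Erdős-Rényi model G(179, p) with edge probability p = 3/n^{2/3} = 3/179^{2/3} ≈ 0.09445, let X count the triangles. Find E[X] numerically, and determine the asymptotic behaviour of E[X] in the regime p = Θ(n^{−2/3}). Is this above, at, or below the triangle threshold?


Number of potential triangles: C(179, 3) = 939929.
Each occurs with probability p³ ≈ (0.09445)³ ≈ 8.426703e-04.
By linearity: E[X] = C(179, 3)·p³ ≈ 939929 · 8.426703e-04 ≈ 792.0503.
Since α = 2/3 < 1, p = c/n^{2/3} ≫ 1/n is above the triangle threshold p ~ 1/n. Asymptotically E[X] ~ (c³/6)·n^{3(1−α)} = (3³/6)·n^{1} → ∞; triangles are abundant w.h.p.

E[X] ≈ 792.0503; in regime p = Θ(1/n^{2/3}) E[X] diverges (above the triangle threshold p ~ 1/n).


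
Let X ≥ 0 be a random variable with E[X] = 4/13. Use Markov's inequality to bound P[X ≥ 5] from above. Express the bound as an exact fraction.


μ = E[X] = 4/13, a = 5.
Markov: P[X ≥ 5] ≤ μ/a = (4/13)/5 = 4/65.
Numerically: ≈ 0.0615.
(Since a = 5 > μ = 0.3077, the bound 4/65 is < 1 and informative.)

P[X ≥ 5] ≤ 4/65 ≈ 0.0615.


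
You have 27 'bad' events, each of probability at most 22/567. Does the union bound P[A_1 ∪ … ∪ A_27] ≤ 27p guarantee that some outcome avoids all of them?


Union bound: P[∪_{i=1}^{27} A_i] ≤ Σ_i P[A_i] ≤ 27·p = 27·(22/567) = 22/21.
Numerically: 22/21 ≈ 1.0476190.
Is 22/21 < 1? NO.
Since the bound 22/21 is ≥ 1, the union bound is uninformative here; it does NOT by itself certify existence.

27·p = 22/21 ≈ 1.0476190; existence NOT certified by the union bound.


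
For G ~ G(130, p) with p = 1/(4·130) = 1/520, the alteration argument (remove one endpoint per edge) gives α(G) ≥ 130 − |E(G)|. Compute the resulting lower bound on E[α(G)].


E[|E(G)|] = C(130, 2)·p = 8385 · (1/520) = 129/8.
E[α(G)] ≥ n − E[|E(G)|] = 130 − 129/8 = 911/8.
Numerically: ≈ 113.875000.
(This is only a lower bound; the true E[α(G)] may be larger.)

E[α(G)] ≥ 911/8 ≈ 113.875000.


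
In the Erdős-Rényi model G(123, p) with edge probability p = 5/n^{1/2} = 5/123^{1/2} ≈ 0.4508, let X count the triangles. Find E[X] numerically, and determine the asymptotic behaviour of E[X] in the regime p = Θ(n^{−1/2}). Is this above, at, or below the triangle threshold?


Number of potential triangles: C(123, 3) = 302621.
Each occurs with probability p³ ≈ (0.4508)³ ≈ 9.163309e-02.
By linearity: E[X] = C(123, 3)·p³ ≈ 302621 · 9.163309e-02 ≈ 27730.0982.
Since α = 1/2 < 1, p = c/n^{1/2} ≫ 1/n is above the triangle threshold p ~ 1/n. Asymptotically E[X] ~ (c³/6)·n^{3(1−α)} = (5³/6)·n^{1.5} → ∞; triangles are abundant w.h.p.

E[X] ≈ 27730.0982; in regime p = Θ(1/n^{1/2}) E[X] diverges (above the triangle threshold p ~ 1/n).


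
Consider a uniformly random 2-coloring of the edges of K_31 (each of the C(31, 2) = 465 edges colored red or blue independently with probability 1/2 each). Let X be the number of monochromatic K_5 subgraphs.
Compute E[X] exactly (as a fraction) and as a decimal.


Let X = Σ_S X_S over the C(31, 5) = 169911 subsets S of size 5, where X_S = 1 if the K_5 on S is monochromatic.
For a fixed S, the K_5 on S has C(5, 2) = 10 edges. P[all 10 edges red] = (1/2)^10, and likewise for blue, so P[monochromatic] = 2·(1/2)^10 = 2^{1 − 10} = 1/512.
Summing: E[X] = C(31, 5) · 2^{1 − 10} = 169911 · 1/512 = 169911/512.
Numerically: E[X] ≈ 331.857.

E[X] = C(31,5)·2^(1−C(5,2)) = 169911/512 ≈ 331.857.


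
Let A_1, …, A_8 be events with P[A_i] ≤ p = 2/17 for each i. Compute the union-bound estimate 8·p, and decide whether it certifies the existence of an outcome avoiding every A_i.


Union bound: P[∪_{i=1}^{8} A_i] ≤ Σ_i P[A_i] ≤ 8·p = 8·(2/17) = 16/17.
Numerically: 16/17 ≈ 0.9411765.
Is 16/17 < 1? YES.
Since P[∪ A_i] ≤ 16/17 < 1, the complement has P[∩ A_i^c] ≥ 1 − 16/17 = 1/17 > 0, so some outcome avoids every A_i.

8·p = 16/17 ≈ 0.9411765; existence CERTIFIED by the union bound.


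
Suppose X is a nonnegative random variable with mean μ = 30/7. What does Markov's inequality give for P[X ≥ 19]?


μ = E[X] = 30/7, a = 19.
Markov: P[X ≥ 19] ≤ μ/a = (30/7)/19 = 30/133.
Numerically: ≈ 0.22556.
(Since a = 19 > μ = 4.28571, the bound 30/133 is < 1 and informative.)

P[X ≥ 19] ≤ 30/133 ≈ 0.22556.


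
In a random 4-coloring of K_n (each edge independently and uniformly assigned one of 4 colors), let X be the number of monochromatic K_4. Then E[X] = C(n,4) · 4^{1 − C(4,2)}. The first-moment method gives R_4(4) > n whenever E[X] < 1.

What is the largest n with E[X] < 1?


We need C(n, 4) · 4^{1 − 6} < 1, i.e. C(n, 4) < 4^{6 − 1} = 1024.
Check values of n near the boundary:
  n = 10: C(10, 4) = 210; 210 < 1024? YES
  n = 11: C(11, 4) = 330; 330 < 1024? YES
  n = 12: C(12, 4) = 495; 495 < 1024? YES
  n = 13: C(13, 4) = 715; 715 < 1024? YES
  n = 14: C(14, 4) = 1001; 1001 < 1024? YES
  n = 15: C(15, 4) = 1365; 1365 < 1024? NO
  n = 16: C(16, 4) = 1820; 1820 < 1024? NO
The largest n with C(n, 4) < 1024 is n = 14 (where E[X] = 1001/1024 ≈ 0.9775). Hence R_4(4) > 14, i.e. R_4(4) ≥ 15.

Largest n = 14; hence R_4(4) > 14.


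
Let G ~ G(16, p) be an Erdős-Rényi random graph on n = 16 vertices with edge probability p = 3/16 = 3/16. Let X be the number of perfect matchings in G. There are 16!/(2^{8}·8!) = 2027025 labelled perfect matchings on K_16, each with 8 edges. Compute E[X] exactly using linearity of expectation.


K_16 has 16!/(2^{8}·8!) = 2027025 labelled perfect matchings.
For each such perfect matching H, let X_H = 1 if all 8 edges of H are present in G. Then P[X_H = 1] = p^{8} = (3/16)^{8} = 6561/4294967296.
By linearity: E[X] = Σ_H E[X_H] = 2027025 · p^{8} = 2027025 · 6561/4294967296 = 13299311025/4294967296.
Numerically: E[X] ≈ 3.1.

E[X] = 2027025 · (3/16)^{8} = 13299311025/4294967296 ≈ 3.1.


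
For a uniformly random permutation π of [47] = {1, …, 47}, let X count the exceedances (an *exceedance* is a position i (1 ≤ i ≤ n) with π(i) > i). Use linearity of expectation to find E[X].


Write X = Σ_{i=1}^{47} X_i, where X_i = 1_{π(i) > i}.
For each fixed i, π(i) is uniform over {1, …, 47} (marginal of a uniform permutation), so P[π(i) > i] = (n − i)/n. Summing: Σ_{i=1}^{47} (n − i)/n = (0 + 1 + … + 46)/47 = 47(47 − 1)/(2·47) = (47 − 1)/2.
Hence E[X] = Σ_{i=1}^{47} (47 − i)/47 = 23 ≈ 23.0000.

E[X] = 23 = 23.0000.


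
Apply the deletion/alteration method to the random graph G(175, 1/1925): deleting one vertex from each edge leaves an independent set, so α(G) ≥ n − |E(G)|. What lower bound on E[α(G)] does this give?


E[|E(G)|] = C(175, 2)·p = 15225 · (1/1925) = 87/11.
E[α(G)] ≥ n − E[|E(G)|] = 175 − 87/11 = 1838/11.
Numerically: ≈ 167.090909.
(This is only a lower bound; the true E[α(G)] may be larger.)

E[α(G)] ≥ 1838/11 ≈ 167.090909.


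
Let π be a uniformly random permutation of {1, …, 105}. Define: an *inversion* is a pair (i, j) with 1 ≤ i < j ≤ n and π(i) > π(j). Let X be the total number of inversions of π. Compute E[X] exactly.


Write X = Σ X_I over the C(105, 2) = 5460 pairs i < j, with X_I the indicator of one inversion.
There are 5460 indicators.
For each fixed pair i < j, the values π(i) and π(j) are two distinct elements of {1, …, 105} in uniformly random order; by symmetry P[π(i) > π(j)] = 1/2.
By linearity: E[X] = 5460 · (1/2) = C(105, 2) · (1/2) = 5460/2 = 2730 ≈ 2730.0000.

E[X] = 2730 = 2730.0000.


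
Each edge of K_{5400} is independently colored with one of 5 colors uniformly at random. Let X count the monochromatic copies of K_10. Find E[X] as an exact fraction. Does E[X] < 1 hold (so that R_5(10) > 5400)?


E[X] = C(5400, 10) · 5^{1 − 45} = 5761735538961887279463031445160 · 5^{−44} = 5761735538961887279463031445160/5684341886080801486968994140625.
As a reduced fraction: E[X] = 1152347107792377455892606289032/1136868377216160297393798828125 ≈ 1.014.
Is E[X] < 1? NO.
Since E[X] ≥ 1, the first-moment bound is inconclusive at n = 5400; it does NOT by itself certify R_5(10) > 5400.

E[X] = 1152347107792377455892606289032/1136868377216160297393798828125 ≈ 1.014; E[X] ≥ 1; first-moment method inconclusive here.


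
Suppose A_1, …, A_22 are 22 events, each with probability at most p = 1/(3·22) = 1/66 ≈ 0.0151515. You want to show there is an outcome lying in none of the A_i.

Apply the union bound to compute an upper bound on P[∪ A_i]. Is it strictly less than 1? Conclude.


Union bound: P[∪_{i=1}^{22} A_i] ≤ Σ_i P[A_i] ≤ 22·p = 22·(1/66) = 1/3.
Numerically: 1/3 ≈ 0.3333333.
Is 1/3 < 1? YES.
Since P[∪ A_i] ≤ 1/3 < 1, the complement has P[∩ A_i^c] ≥ 1 − 1/3 = 2/3 > 0, so some outcome avoids every A_i.

22·p = 1/3 ≈ 0.3333333; existence CERTIFIED by the union bound.


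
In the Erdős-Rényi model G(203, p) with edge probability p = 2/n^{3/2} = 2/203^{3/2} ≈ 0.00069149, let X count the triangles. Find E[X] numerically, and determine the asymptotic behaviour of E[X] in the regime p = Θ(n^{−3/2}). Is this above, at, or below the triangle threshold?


Number of potential triangles: C(203, 3) = 1373701.
Each occurs with probability p³ ≈ (0.00069149)³ ≈ 3.3064185e-10.
By linearity: E[X] = C(203, 3)·p³ ≈ 1373701 · 3.3064185e-10 ≈ 0.00045.
Since α = 3/2 > 1, p = c/n^{3/2} = o(1/n) is below the triangle threshold p ~ 1/n. Asymptotically E[X] ~ (c³/6)·n^{3(1−α)} = (2³/6)·n^{-1.5} → 0, so by Markov's inequality G has no triangles w.h.p.

E[X] ≈ 0.00045; in regime p = Θ(1/n^{3/2}) E[X] tends to 0 (below the triangle threshold p ~ 1/n).


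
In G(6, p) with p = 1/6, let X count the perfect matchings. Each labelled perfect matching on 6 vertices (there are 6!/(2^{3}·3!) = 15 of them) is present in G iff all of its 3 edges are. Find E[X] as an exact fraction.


K_6 has 6!/(2^{3}·3!) = 15 labelled perfect matchings.
For each such perfect matching H, let X_H = 1 if all 3 edges of H are present in G. Then P[X_H = 1] = p^{3} = (1/6)^{3} = 1/216.
Summing the indicators: E[X] = Σ_H E[X_H] = 15 · p^{3} = 15 · 1/216 = 5/72.
Numerically: E[X] ≈ 0.0694444.

E[X] = 15 · (1/6)^{3} = 5/72 ≈ 0.0694444.


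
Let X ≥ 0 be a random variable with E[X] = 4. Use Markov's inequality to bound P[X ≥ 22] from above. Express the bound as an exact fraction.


μ = E[X] = 4, a = 22.
Markov: P[X ≥ 22] ≤ μ/a = (4)/22 = 2/11.
Numerically: ≈ 0.1818.
(Since a = 22 > μ = 4.0000, the bound 2/11 is < 1 and informative.)

P[X ≥ 22] ≤ 2/11 ≈ 0.1818.


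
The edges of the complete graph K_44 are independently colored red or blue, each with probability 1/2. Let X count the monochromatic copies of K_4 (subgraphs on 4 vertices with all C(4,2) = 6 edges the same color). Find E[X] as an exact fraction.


Let X = Σ_S X_S over the C(44, 4) = 135751 subsets S of size 4, where X_S = 1 if the K_4 on S is monochromatic.
For a fixed S, the K_4 on S has C(4, 2) = 6 edges. P[all 6 edges red] = (1/2)^6, and likewise for blue, so P[monochromatic] = 2·(1/2)^6 = 2^{1 − 6} = 1/32.
Summing: E[X] = C(44, 4) · 2^{1 − 6} = 135751 · 1/32 = 135751/32.
Numerically: E[X] ≈ 4242.219.

E[X] = C(44,4)·2^(1−C(4,2)) = 135751/32 ≈ 4242.219.


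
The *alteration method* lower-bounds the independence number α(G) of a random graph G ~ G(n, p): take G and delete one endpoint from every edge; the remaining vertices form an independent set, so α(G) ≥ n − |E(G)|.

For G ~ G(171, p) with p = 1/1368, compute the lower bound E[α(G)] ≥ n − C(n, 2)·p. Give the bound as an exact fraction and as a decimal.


E[|E(G)|] = C(171, 2)·p = 14535 · (1/1368) = 85/8.
E[α(G)] ≥ n − E[|E(G)|] = 171 − 85/8 = 1283/8.
Numerically: ≈ 160.37500.
(This is only a lower bound; the true E[α(G)] may be larger.)

E[α(G)] ≥ 1283/8 ≈ 160.37500.


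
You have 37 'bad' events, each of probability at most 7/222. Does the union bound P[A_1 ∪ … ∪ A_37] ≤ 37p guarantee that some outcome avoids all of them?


Union bound: P[∪_{i=1}^{37} A_i] ≤ Σ_i P[A_i] ≤ 37·p = 37·(7/222) = 7/6.
Numerically: 7/6 ≈ 1.167.
Is 7/6 < 1? NO.
Since the bound 7/6 is ≥ 1, the union bound is uninformative here; it does NOT by itself certify existence.

37·p = 7/6 ≈ 1.167; existence NOT certified by the union bound.


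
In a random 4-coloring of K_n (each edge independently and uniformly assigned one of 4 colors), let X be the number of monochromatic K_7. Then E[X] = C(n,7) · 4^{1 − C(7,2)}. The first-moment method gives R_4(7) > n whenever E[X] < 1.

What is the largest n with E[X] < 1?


We need C(n, 7) · 4^{1 − 21} < 1, i.e. C(n, 7) < 4^{21 − 1} = 1099511627776.
Check values of n near the boundary:
  n = 176: C(176, 7) = 919790691600; 919790691600 < 1099511627776? YES
  n = 177: C(177, 7) = 957664425960; 957664425960 < 1099511627776? YES
  n = 178: C(178, 7) = 996867063280; 996867063280 < 1099511627776? YES
  n = 179: C(179, 7) = 1037437234460; 1037437234460 < 1099511627776? YES
  n = 180: C(180, 7) = 1079414463600; 1079414463600 < 1099511627776? YES
  n = 181: C(181, 7) = 1122839183400; 1122839183400 < 1099511627776? NO
  n = 182: C(182, 7) = 1167752750736; 1167752750736 < 1099511627776? NO
  n = 183: C(183, 7) = 1214197462413; 1214197462413 < 1099511627776? NO
The largest n with C(n, 7) < 1099511627776 is n = 180 (where E[X] = 67463403975/68719476736 ≈ 0.981722). Hence R_4(7) > 180, i.e. R_4(7) ≥ 181.

Largest n = 180; hence R_4(7) > 180.


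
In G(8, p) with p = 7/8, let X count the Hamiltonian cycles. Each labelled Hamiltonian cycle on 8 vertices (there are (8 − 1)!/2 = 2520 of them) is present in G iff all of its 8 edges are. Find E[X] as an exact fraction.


K_8 has (8 − 1)!/2 = 2520 labelled Hamiltonian cycles.
For each such Hamiltonian cycle H, let X_H = 1 if all 8 edges of H are present in G. Then P[X_H = 1] = p^{8} = (7/8)^{8} = 5764801/16777216.
Summing the indicators: E[X] = Σ_H E[X_H] = 2520 · p^{8} = 2520 · 5764801/16777216 = 1815912315/2097152.
Numerically: E[X] ≈ 865.894.

E[X] = 2520 · (7/8)^{8} = 1815912315/2097152 ≈ 865.894.


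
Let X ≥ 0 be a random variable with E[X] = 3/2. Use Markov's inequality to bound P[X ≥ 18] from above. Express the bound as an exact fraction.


μ = E[X] = 3/2, a = 18.
Markov: P[X ≥ 18] ≤ μ/a = (3/2)/18 = 1/12.
Numerically: ≈ 0.0833.
(Since a = 18 > μ = 1.5000, the bound 1/12 is < 1 and informative.)

P[X ≥ 18] ≤ 1/12 ≈ 0.0833.


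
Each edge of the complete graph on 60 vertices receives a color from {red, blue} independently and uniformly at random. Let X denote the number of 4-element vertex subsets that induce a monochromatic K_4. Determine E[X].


Let X = Σ_S X_S over the C(60, 4) = 487635 subsets S of size 4, where X_S = 1 if the K_4 on S is monochromatic.
For a fixed S, the K_4 on S has C(4, 2) = 6 edges. P[all 6 edges red] = (1/2)^6, and likewise for blue, so P[monochromatic] = 2·(1/2)^6 = 2^{1 − 6} = 1/32.
By linearity of expectation: E[X] = C(60, 4) · 2^{1 − 6} = 487635 · 1/32 = 487635/32.
Numerically: E[X] ≈ 15238.594.

E[X] = C(60,4)·2^(1−C(4,2)) = 487635/32 ≈ 15238.594.


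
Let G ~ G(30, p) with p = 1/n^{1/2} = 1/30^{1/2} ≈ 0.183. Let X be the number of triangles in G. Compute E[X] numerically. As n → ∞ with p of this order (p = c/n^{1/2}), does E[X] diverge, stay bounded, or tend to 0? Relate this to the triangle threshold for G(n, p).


Number of potential triangles: C(30, 3) = 4060.
Each occurs with probability p³ ≈ (0.183)³ ≈ 6.08581e-03.
By linearity: E[X] = C(30, 3)·p³ ≈ 4060 · 6.08581e-03 ≈ 24.708.
Since α = 1/2 < 1, p = c/n^{1/2} ≫ 1/n is above the triangle threshold p ~ 1/n. Asymptotically E[X] ~ (c³/6)·n^{3(1−α)} = (1³/6)·n^{1.5} → ∞; triangles are abundant w.h.p.

E[X] ≈ 24.708; in regime p = Θ(1/n^{1/2}) E[X] diverges (above the triangle threshold p ~ 1/n).


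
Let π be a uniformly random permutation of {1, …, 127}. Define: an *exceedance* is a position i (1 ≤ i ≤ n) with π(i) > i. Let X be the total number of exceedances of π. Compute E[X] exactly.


Write X = Σ_{i=1}^{127} X_i, where X_i = 1_{π(i) > i}.
For each fixed i, π(i) is uniform over {1, …, 127} (marginal of a uniform permutation), so P[π(i) > i] = (n − i)/n. Summing: Σ_{i=1}^{127} (n − i)/n = (0 + 1 + … + 126)/127 = 127(127 − 1)/(2·127) = (127 − 1)/2.
Hence E[X] = Σ_{i=1}^{127} (127 − i)/127 = 63 ≈ 63.00000.

E[X] = 63 = 63.00000.


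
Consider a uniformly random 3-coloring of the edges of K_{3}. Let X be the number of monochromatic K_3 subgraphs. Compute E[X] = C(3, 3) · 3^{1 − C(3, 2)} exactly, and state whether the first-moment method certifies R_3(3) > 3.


E[X] = C(3, 3) · 3^{1 − 3} = 1 · 3^{−2} = 1/9.
As a reduced fraction: E[X] = 1/9 ≈ 0.1111111.
Is E[X] < 1? YES.
Since E[X] < 1, there exists a 3-coloring of K_{3} with no monochromatic K_3; hence R_3(3) > 3.

E[X] = 1/9 ≈ 0.1111111; E[X] < 1, so R_3(3) > 3.


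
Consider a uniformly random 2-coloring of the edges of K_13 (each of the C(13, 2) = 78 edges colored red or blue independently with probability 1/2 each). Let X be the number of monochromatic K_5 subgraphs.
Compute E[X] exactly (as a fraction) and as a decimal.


Let X = Σ_S X_S over the C(13, 5) = 1287 subsets S of size 5, where X_S = 1 if the K_5 on S is monochromatic.
For a fixed S, the K_5 on S has C(5, 2) = 10 edges. P[all 10 edges red] = (1/2)^10, and likewise for blue, so P[monochromatic] = 2·(1/2)^10 = 2^{1 − 10} = 1/512.
By linearity of expectation: E[X] = C(13, 5) · 2^{1 − 10} = 1287 · 1/512 = 1287/512.
Numerically: E[X] ≈ 2.5137.

E[X] = C(13,5)·2^(1−C(5,2)) = 1287/512 ≈ 2.5137.


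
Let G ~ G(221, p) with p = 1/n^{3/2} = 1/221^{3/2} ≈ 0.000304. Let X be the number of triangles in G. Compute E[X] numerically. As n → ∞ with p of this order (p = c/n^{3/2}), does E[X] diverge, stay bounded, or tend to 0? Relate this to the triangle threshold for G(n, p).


Number of potential triangles: C(221, 3) = 1774630.
Each occurs with probability p³ ≈ (0.000304)³ ≈ 2.81991e-11.
By linearity: E[X] = C(221, 3)·p³ ≈ 1774630 · 2.81991e-11 ≈ 0.000.
Since α = 3/2 > 1, p = c/n^{3/2} = o(1/n) is below the triangle threshold p ~ 1/n. Asymptotically E[X] ~ (c³/6)·n^{3(1−α)} = (1³/6)·n^{-1.5} → 0, so by Markov's inequality G has no triangles w.h.p.

E[X] ≈ 0.000; in regime p = Θ(1/n^{3/2}) E[X] tends to 0 (below the triangle threshold p ~ 1/n).


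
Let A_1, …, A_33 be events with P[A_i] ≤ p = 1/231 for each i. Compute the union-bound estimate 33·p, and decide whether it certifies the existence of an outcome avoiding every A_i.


Union bound: P[∪_{i=1}^{33} A_i] ≤ Σ_i P[A_i] ≤ 33·p = 33·(1/231) = 1/7.
Numerically: 1/7 ≈ 0.1428571.
Is 1/7 < 1? YES.
Since P[∪ A_i] ≤ 1/7 < 1, the complement has P[∩ A_i^c] ≥ 1 − 1/7 = 6/7 > 0, so some outcome avoids every A_i.

33·p = 1/7 ≈ 0.1428571; existence CERTIFIED by the union bound.


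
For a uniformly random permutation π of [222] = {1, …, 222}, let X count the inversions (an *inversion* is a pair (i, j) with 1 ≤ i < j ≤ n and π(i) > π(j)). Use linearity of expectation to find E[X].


Write X = Σ X_I over the C(222, 2) = 24531 pairs i < j, with X_I the indicator of one inversion.
There are 24531 indicators.
For each fixed pair i < j, the values π(i) and π(j) are two distinct elements of {1, …, 222} in uniformly random order; by symmetry P[π(i) > π(j)] = 1/2.
By linearity: E[X] = 24531 · (1/2) = C(222, 2) · (1/2) = 24531/2 = 24531/2 ≈ 12265.500.

E[X] = 24531/2 = 12265.500.


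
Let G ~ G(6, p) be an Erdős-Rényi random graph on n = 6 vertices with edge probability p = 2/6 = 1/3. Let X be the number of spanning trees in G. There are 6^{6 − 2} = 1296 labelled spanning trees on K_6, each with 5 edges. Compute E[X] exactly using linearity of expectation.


K_6 has 6^{6 − 2} = 1296 labelled spanning trees.
For each such spanning tree H, let X_H = 1 if all 5 edges of H are present in G. Then P[X_H = 1] = p^{5} = (1/3)^{5} = 1/243.
By linearity of expectation: E[X] = Σ_H E[X_H] = 1296 · p^{5} = 1296 · 1/243 = 16/3.
Numerically: E[X] ≈ 5.3333.

E[X] = 1296 · (1/3)^{5} = 16/3 ≈ 5.3333.


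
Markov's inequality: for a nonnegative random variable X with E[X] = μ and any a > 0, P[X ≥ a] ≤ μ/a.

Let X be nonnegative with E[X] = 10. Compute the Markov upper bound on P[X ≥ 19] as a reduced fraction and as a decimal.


μ = E[X] = 10, a = 19.
Markov: P[X ≥ 19] ≤ μ/a = (10)/19 = 10/19.
Numerically: ≈ 0.526316.
(Since a = 19 > μ = 10.000000, the bound 10/19 is < 1 and informative.)

P[X ≥ 19] ≤ 10/19 ≈ 0.526316.


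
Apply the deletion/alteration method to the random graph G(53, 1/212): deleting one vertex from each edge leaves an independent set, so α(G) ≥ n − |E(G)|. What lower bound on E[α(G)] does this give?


E[|E(G)|] = C(53, 2)·p = 1378 · (1/212) = 13/2.
E[α(G)] ≥ n − E[|E(G)|] = 53 − 13/2 = 93/2.
Numerically: ≈ 46.50000.
(This is only a lower bound; the true E[α(G)] may be larger.)

E[α(G)] ≥ 93/2 ≈ 46.50000.


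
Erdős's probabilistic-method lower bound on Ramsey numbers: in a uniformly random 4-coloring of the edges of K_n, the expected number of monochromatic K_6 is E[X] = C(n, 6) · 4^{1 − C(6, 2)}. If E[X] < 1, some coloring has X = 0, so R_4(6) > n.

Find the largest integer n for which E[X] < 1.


We need C(n, 6) · 4^{1 − 15} < 1, i.e. C(n, 6) < 4^{15 − 1} = 268435456.
Check values of n near the boundary:
  n = 75: C(75, 6) = 201359550; 201359550 < 268435456? YES
  n = 76: C(76, 6) = 218618940; 218618940 < 268435456? YES
  n = 77: C(77, 6) = 237093780; 237093780 < 268435456? YES
  n = 78: C(78, 6) = 256851595; 256851595 < 268435456? YES
  n = 79: C(79, 6) = 277962685; 277962685 < 268435456? NO
  n = 80: C(80, 6) = 300500200; 300500200 < 268435456? NO
  n = 81: C(81, 6) = 324540216; 324540216 < 268435456? NO
The largest n with C(n, 6) < 268435456 is n = 78 (where E[X] = 256851595/268435456 ≈ 0.957). Hence R_4(6) > 78, i.e. R_4(6) ≥ 79.

Largest n = 78; hence R_4(6) > 78.


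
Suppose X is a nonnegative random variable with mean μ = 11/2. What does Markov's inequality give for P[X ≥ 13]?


μ = E[X] = 11/2, a = 13.
Markov: P[X ≥ 13] ≤ μ/a = (11/2)/13 = 11/26.
Numerically: ≈ 0.42308.
(Since a = 13 > μ = 5.50000, the bound 11/26 is < 1 and informative.)

P[X ≥ 13] ≤ 11/26 ≈ 0.42308.


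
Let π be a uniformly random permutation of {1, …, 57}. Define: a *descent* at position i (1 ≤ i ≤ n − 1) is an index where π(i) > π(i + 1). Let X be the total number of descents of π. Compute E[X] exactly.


Write X = Σ X_I over i = 1, …, 56, with X_I the indicator of one descent.
There are 56 indicators.
For each fixed i, the pair (π(i), π(i+1)) is a uniformly random ordered pair of distinct values from {1, …, 57}; by symmetry P[π(i) > π(i+1)] = 1/2.
By linearity: E[X] = 56 · (1/2) = (57 − 1) · (1/2) = 28 ≈ 28.000000.

E[X] = 28 = 28.000000.


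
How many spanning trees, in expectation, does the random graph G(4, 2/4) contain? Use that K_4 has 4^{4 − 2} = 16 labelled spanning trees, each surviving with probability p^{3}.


K_4 has 4^{4 − 2} = 16 labelled spanning trees.
For each such spanning tree H, let X_H = 1 if all 3 edges of H are present in G. Then P[X_H = 1] = p^{3} = (1/2)^{3} = 1/8.
By linearity of expectation: E[X] = Σ_H E[X_H] = 16 · p^{3} = 16 · 1/8 = 2.
Numerically: E[X] ≈ 2.

E[X] = 16 · (1/2)^{3} = 2 ≈ 2.


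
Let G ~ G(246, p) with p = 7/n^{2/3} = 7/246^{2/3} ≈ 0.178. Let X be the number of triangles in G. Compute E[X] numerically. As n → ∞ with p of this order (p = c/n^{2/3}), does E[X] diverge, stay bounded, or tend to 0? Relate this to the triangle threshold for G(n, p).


Number of potential triangles: C(246, 3) = 2450980.
Each occurs with probability p³ ≈ (0.178)³ ≈ 5.66792e-03.
By linearity: E[X] = C(246, 3)·p³ ≈ 2450980 · 5.66792e-03 ≈ 13891.965.
Since α = 2/3 < 1, p = c/n^{2/3} ≫ 1/n is above the triangle threshold p ~ 1/n. Asymptotically E[X] ~ (c³/6)·n^{3(1−α)} = (7³/6)·n^{1} → ∞; triangles are abundant w.h.p.

E[X] ≈ 13891.965; in regime p = Θ(1/n^{2/3}) E[X] diverges (above the triangle threshold p ~ 1/n).


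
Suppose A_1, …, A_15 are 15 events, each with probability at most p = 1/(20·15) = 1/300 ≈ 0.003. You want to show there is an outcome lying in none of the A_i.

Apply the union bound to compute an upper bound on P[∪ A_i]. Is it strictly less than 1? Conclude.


Union bound: P[∪_{i=1}^{15} A_i] ≤ Σ_i P[A_i] ≤ 15·p = 15·(1/300) = 1/20.
Numerically: 1/20 ≈ 0.050.
Is 1/20 < 1? YES.
Since P[∪ A_i] ≤ 1/20 < 1, the complement has P[∩ A_i^c] ≥ 1 − 1/20 = 19/20 > 0, so some outcome avoids every A_i.

15·p = 1/20 ≈ 0.050; existence CERTIFIED by the union bound.


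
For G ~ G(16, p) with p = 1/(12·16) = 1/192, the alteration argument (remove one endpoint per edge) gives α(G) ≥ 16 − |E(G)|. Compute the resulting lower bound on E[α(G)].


E[|E(G)|] = C(16, 2)·p = 120 · (1/192) = 5/8.
E[α(G)] ≥ n − E[|E(G)|] = 16 − 5/8 = 123/8.
Numerically: ≈ 15.3750.
(This is only a lower bound; the true E[α(G)] may be larger.)

E[α(G)] ≥ 123/8 ≈ 15.3750.


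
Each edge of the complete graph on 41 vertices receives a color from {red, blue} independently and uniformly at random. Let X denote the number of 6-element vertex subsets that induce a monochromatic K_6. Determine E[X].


Let X = Σ_S X_S over the C(41, 6) = 4496388 subsets S of size 6, where X_S = 1 if the K_6 on S is monochromatic.
For a fixed S, the K_6 on S has C(6, 2) = 15 edges. P[all 15 edges red] = (1/2)^15, and likewise for blue, so P[monochromatic] = 2·(1/2)^15 = 2^{1 − 15} = 1/16384.
By linearity: E[X] = C(41, 6) · 2^{1 − 15} = 4496388 · 1/16384 = 1124097/4096.
Numerically: E[X] ≈ 274.43774.

E[X] = C(41,6)·2^(1−C(6,2)) = 1124097/4096 ≈ 274.43774.


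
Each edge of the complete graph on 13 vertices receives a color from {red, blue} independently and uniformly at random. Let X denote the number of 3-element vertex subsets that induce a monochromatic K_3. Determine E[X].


Let X = Σ_S X_S over the C(13, 3) = 286 subsets S of size 3, where X_S = 1 if the K_3 on S is monochromatic.
For a fixed S, the K_3 on S has C(3, 2) = 3 edges. P[all 3 edges red] = (1/2)^3, and likewise for blue, so P[monochromatic] = 2·(1/2)^3 = 2^{1 − 3} = 1/4.
By linearity: E[X] = C(13, 3) · 2^{1 − 3} = 286 · 1/4 = 143/2.
Numerically: E[X] ≈ 71.500.

E[X] = C(13,3)·2^(1−C(3,2)) = 143/2 ≈ 71.500.


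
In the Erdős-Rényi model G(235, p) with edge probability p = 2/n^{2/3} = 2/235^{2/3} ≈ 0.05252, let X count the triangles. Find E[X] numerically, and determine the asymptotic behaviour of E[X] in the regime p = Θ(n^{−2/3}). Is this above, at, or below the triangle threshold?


Number of potential triangles: C(235, 3) = 2135445.
Each occurs with probability p³ ≈ (0.05252)³ ≈ 1.448619e-04.
By linearity: E[X] = C(235, 3)·p³ ≈ 2135445 · 1.448619e-04 ≈ 309.3447.
Since α = 2/3 < 1, p = c/n^{2/3} ≫ 1/n is above the triangle threshold p ~ 1/n. Asymptotically E[X] ~ (c³/6)·n^{3(1−α)} = (2³/6)·n^{1} → ∞; triangles are abundant w.h.p.

E[X] ≈ 309.3447; in regime p = Θ(1/n^{2/3}) E[X] diverges (above the triangle threshold p ~ 1/n).


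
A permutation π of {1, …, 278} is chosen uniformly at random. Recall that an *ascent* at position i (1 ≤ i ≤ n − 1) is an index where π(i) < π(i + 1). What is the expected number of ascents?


Write X = Σ X_I over i = 1, …, 277, with X_I the indicator of one ascent.
There are 277 indicators.
For each fixed i, the pair (π(i), π(i+1)) is a uniformly random ordered pair of distinct values from {1, …, 278}; by symmetry P[π(i) < π(i+1)] = 1/2.
By linearity: E[X] = 277 · (1/2) = (278 − 1) · (1/2) = 277/2 ≈ 138.50000.

E[X] = 277/2 = 138.50000.


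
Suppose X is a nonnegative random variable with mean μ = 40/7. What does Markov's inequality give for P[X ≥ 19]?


μ = E[X] = 40/7, a = 19.
Markov: P[X ≥ 19] ≤ μ/a = (40/7)/19 = 40/133.
Numerically: ≈ 0.301.
(Since a = 19 > μ = 5.714, the bound 40/133 is < 1 and informative.)

P[X ≥ 19] ≤ 40/133 ≈ 0.301.


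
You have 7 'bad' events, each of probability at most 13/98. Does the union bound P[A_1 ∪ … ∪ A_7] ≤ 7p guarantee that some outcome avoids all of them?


Union bound: P[∪_{i=1}^{7} A_i] ≤ Σ_i P[A_i] ≤ 7·p = 7·(13/98) = 13/14.
Numerically: 13/14 ≈ 0.928571.
Is 13/14 < 1? YES.
Since P[∪ A_i] ≤ 13/14 < 1, the complement has P[∩ A_i^c] ≥ 1 − 13/14 = 1/14 > 0, so some outcome avoids every A_i.

7·p = 13/14 ≈ 0.928571; existence CERTIFIED by the union bound.


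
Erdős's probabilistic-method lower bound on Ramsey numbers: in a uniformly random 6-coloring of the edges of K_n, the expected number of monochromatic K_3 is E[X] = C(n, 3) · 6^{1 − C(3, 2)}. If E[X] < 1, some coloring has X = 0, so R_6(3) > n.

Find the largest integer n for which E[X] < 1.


We need C(n, 3) · 6^{1 − 3} < 1, i.e. C(n, 3) < 6^{3 − 1} = 36.
Check values of n near the boundary:
  n = 3: C(3, 3) = 1; 1 < 36? YES
  n = 4: C(4, 3) = 4; 4 < 36? YES
  n = 5: C(5, 3) = 10; 10 < 36? YES
  n = 6: C(6, 3) = 20; 20 < 36? YES
  n = 7: C(7, 3) = 35; 35 < 36? YES
  n = 8: C(8, 3) = 56; 56 < 36? NO
  n = 9: C(9, 3) = 84; 84 < 36? NO
  n = 10: C(10, 3) = 120; 120 < 36? NO
The largest n with C(n, 3) < 36 is n = 7 (where E[X] = 35/36 ≈ 0.9722222). Hence R_6(3) > 7, i.e. R_6(3) ≥ 8.

Largest n = 7; hence R_6(3) > 7.


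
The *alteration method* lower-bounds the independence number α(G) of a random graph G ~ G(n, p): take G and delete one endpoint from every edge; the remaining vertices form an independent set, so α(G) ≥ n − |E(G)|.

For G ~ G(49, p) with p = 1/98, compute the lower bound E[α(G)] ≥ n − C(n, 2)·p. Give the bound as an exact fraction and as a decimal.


E[|E(G)|] = C(49, 2)·p = 1176 · (1/98) = 12.
E[α(G)] ≥ n − E[|E(G)|] = 49 − 12 = 37.
Numerically: ≈ 37.000000.
(This is only a lower bound; the true E[α(G)] may be larger.)

E[α(G)] ≥ 37 ≈ 37.000000.


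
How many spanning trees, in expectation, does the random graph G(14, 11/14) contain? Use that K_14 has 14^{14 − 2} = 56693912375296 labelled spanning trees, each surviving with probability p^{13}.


K_14 has 14^{14 − 2} = 56693912375296 labelled spanning trees.
For each such spanning tree H, let X_H = 1 if all 13 edges of H are present in G. Then P[X_H = 1] = p^{13} = (11/14)^{13} = 34522712143931/793714773254144.
Summing the indicators: E[X] = Σ_H E[X_H] = 56693912375296 · p^{13} = 56693912375296 · 34522712143931/793714773254144 = 34522712143931/14.
Numerically: E[X] ≈ 2.4659e+12.

E[X] = 56693912375296 · (11/14)^{13} = 34522712143931/14 ≈ 2.4659e+12.


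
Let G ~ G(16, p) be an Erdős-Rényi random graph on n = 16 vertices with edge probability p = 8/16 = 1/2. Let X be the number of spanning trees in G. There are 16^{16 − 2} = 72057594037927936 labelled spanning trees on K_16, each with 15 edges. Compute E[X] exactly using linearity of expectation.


K_16 has 16^{16 − 2} = 72057594037927936 labelled spanning trees.
For each such spanning tree H, let X_H = 1 if all 15 edges of H are present in G. Then P[X_H = 1] = p^{15} = (1/2)^{15} = 1/32768.
By linearity: E[X] = Σ_H E[X_H] = 72057594037927936 · p^{15} = 72057594037927936 · 1/32768 = 2199023255552.
Numerically: E[X] ≈ 2.199e+12.

E[X] = 72057594037927936 · (1/2)^{15} = 2199023255552 ≈ 2.199e+12.


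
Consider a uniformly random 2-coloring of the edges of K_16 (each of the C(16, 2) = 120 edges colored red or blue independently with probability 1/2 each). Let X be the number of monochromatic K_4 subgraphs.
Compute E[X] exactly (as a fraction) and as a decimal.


Let X = Σ_S X_S over the C(16, 4) = 1820 subsets S of size 4, where X_S = 1 if the K_4 on S is monochromatic.
For a fixed S, the K_4 on S has C(4, 2) = 6 edges. P[all 6 edges red] = (1/2)^6, and likewise for blue, so P[monochromatic] = 2·(1/2)^6 = 2^{1 − 6} = 1/32.
Summing: E[X] = C(16, 4) · 2^{1 − 6} = 1820 · 1/32 = 455/8.
Numerically: E[X] ≈ 56.87500.

E[X] = C(16,4)·2^(1−C(4,2)) = 455/8 ≈ 56.87500.


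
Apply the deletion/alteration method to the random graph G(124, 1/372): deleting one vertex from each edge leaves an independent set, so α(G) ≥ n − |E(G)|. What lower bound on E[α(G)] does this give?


E[|E(G)|] = C(124, 2)·p = 7626 · (1/372) = 41/2.
E[α(G)] ≥ n − E[|E(G)|] = 124 − 41/2 = 207/2.
Numerically: ≈ 103.50000.
(This is only a lower bound; the true E[α(G)] may be larger.)

E[α(G)] ≥ 207/2 ≈ 103.50000.


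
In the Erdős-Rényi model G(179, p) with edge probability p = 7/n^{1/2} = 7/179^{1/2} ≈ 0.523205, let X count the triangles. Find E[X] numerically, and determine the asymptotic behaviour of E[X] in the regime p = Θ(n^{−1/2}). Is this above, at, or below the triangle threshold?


Number of potential triangles: C(179, 3) = 939929.
Each occurs with probability p³ ≈ (0.523205)³ ≈ 1.43223596e-01.
By linearity: E[X] = C(179, 3)·p³ ≈ 939929 · 1.43223596e-01 ≈ 134620.011351.
Since α = 1/2 < 1, p = c/n^{1/2} ≫ 1/n is above the triangle threshold p ~ 1/n. Asymptotically E[X] ~ (c³/6)·n^{3(1−α)} = (7³/6)·n^{1.5} → ∞; triangles are abundant w.h.p.

E[X] ≈ 134620.011351; in regime p = Θ(1/n^{1/2}) E[X] diverges (above the triangle threshold p ~ 1/n).


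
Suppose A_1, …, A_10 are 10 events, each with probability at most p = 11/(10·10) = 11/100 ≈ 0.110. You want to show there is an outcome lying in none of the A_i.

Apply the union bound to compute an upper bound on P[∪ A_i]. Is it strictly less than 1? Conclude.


Union bound: P[∪_{i=1}^{10} A_i] ≤ Σ_i P[A_i] ≤ 10·p = 10·(11/100) = 11/10.
Numerically: 11/10 ≈ 1.100.
Is 11/10 < 1? NO.
Since the bound 11/10 is ≥ 1, the union bound is uninformative here; it does NOT by itself certify existence.

10·p = 11/10 ≈ 1.100; existence NOT certified by the union bound.


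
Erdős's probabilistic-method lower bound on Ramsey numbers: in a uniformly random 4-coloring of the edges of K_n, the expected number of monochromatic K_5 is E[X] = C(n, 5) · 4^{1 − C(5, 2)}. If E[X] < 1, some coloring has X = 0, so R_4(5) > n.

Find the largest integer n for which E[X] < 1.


We need C(n, 5) · 4^{1 − 10} < 1, i.e. C(n, 5) < 4^{10 − 1} = 262144.
Check values of n near the boundary:
  n = 31: C(31, 5) = 169911; 169911 < 262144? YES
  n = 32: C(32, 5) = 201376; 201376 < 262144? YES
  n = 33: C(33, 5) = 237336; 237336 < 262144? YES
  n = 34: C(34, 5) = 278256; 278256 < 262144? NO
The largest n with C(n, 5) < 262144 is n = 33 (where E[X] = 29667/32768 ≈ 0.90536). Hence R_4(5) > 33, i.e. R_4(5) ≥ 34.

Largest n = 33; hence R_4(5) > 33.


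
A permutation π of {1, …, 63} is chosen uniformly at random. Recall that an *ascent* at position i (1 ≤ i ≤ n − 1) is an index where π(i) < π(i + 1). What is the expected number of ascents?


Write X = Σ X_I over i = 1, …, 62, with X_I the indicator of one ascent.
There are 62 indicators.
For each fixed i, the pair (π(i), π(i+1)) is a uniformly random ordered pair of distinct values from {1, …, 63}; by symmetry P[π(i) < π(i+1)] = 1/2.
By linearity: E[X] = 62 · (1/2) = (63 − 1) · (1/2) = 31 ≈ 31.000000.

E[X] = 31 = 31.000000.


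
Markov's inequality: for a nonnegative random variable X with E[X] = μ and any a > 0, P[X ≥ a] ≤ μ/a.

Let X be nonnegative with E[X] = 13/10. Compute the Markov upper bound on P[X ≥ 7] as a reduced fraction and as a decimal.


μ = E[X] = 13/10, a = 7.
Markov: P[X ≥ 7] ≤ μ/a = (13/10)/7 = 13/70.
Numerically: ≈ 0.1857.
(Since a = 7 > μ = 1.3000, the bound 13/70 is < 1 and informative.)

P[X ≥ 7] ≤ 13/70 ≈ 0.1857.


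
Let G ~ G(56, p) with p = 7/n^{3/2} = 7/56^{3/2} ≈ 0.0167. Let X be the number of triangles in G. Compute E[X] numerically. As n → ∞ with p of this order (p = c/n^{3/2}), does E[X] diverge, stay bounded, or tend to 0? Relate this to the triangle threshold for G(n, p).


Number of potential triangles: C(56, 3) = 27720.
Each occurs with probability p³ ≈ (0.0167)³ ≈ 4.66067e-06.
By linearity: E[X] = C(56, 3)·p³ ≈ 27720 · 4.66067e-06 ≈ 0.129.
Since α = 3/2 > 1, p = c/n^{3/2} = o(1/n) is below the triangle threshold p ~ 1/n. Asymptotically E[X] ~ (c³/6)·n^{3(1−α)} = (7³/6)·n^{-1.5} → 0, so by Markov's inequality G has no triangles w.h.p.

E[X] ≈ 0.129; in regime p = Θ(1/n^{3/2}) E[X] tends to 0 (below the triangle threshold p ~ 1/n).
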